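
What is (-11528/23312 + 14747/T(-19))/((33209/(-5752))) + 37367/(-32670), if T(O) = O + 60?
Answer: -33935963836231/535627628910 ≈ -63.357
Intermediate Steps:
T(O) = 60 + O
(-11528/23312 + 14747/T(-19))/((33209/(-5752))) + 37367/(-32670) = (-11528/23312 + 14747/(60 - 19))/((33209/(-5752))) + 37367/(-32670) = (-11528*1/23312 + 14747/41)/((33209*(-1/5752))) + 37367*(-1/32670) = (-1441/2914 + 14747*(1/41))/(-33209/5752) - 3397/2970 = (-1441/2914 + 14747/41)*(-5752/33209) - 3397/2970 = (42913677/119474)*(-5752/33209) - 3397/2970 = -123419735052/1983806033 - 3397/2970 = -33935963836231/535627628910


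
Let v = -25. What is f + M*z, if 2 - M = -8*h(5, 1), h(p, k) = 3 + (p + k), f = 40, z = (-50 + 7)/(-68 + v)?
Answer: 6902/93 ≈ 74.215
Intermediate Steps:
z = 43/93 (z = (-50 + 7)/(-68 - 25) = -43/(-93) = -43*(-1/93) = 43/93 ≈ 0.46237)
h(p, k) = 3 + k + p (h(p, k) = 3 + (k + p) = 3 + k + p)
M = 74 (M = 2 - (-8)*(3 + 1 + 5) = 2 - (-8)*9 = 2 - 1*(-72) = 2 + 72 = 74)
f + M*z = 40 + 74*(43/93) = 40 + 3182/93 = 6902/93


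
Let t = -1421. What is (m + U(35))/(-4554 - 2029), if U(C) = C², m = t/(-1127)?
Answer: -28204/151409 ≈ -0.18628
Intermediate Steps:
m = 29/23 (m = -1421/(-1127) = -1421*(-1/1127) = 29/23 ≈ 1.2609)
(m + U(35))/(-4554 - 2029) = (29/23 + 35²)/(-4554 - 2029) = (29/23 + 1225)/(-6583) = (28204/23)*(-1/6583) = -28204/151409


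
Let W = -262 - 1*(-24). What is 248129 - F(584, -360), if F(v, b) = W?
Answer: 248367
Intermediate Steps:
W = -238 (W = -262 + 24 = -238)
F(v, b) = -238
248129 - F(584, -360) = 248129 - 1*(-238) = 248129 + 238 = 248367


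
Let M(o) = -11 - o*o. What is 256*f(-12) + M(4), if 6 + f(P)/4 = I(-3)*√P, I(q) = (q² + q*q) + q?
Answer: -6171 + 30720*I*√3 ≈ -6171.0 + 53209.0*I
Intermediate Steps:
M(o) = -11 - o²
I(q) = q + 2*q² (I(q) = (q² + q²) + q = 2*q² + q = q + 2*q²)
f(P) = -24 + 60*√P (f(P) = -24 + 4*((-3*(1 + 2*(-3)))*√P) = -24 + 4*((-3*(1 - 6))*√P) = -24 + 4*((-3*(-5))*√P) = -24 + 4*(15*√P) = -24 + 60*√P)
256*f(-12) + M(4) = 256*(-24 + 60*√(-12)) + (-11 - 1*4²) = 256*(-24 + 60*(2*I*√3)) + (-11 - 1*16) = 256*(-24 + 120*I*√3) + (-11 - 16) = (-6144 + 30720*I*√3) - 27 = -6171 + 30720*I*√3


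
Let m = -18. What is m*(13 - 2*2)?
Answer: -162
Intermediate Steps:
m*(13 - 2*2) = -18*(13 - 2*2) = -18*(13 - 4) = -18*9 = -162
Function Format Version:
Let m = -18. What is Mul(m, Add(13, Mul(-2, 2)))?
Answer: -162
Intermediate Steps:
Mul(m, Add(13, Mul(-2, 2))) = Mul(-18, Add(13, Mul(-2, 2))) = Mul(-18, Add(13, -4)) = Mul(-18, 9) = -162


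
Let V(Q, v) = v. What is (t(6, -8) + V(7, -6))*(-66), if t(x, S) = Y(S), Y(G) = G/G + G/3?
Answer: 506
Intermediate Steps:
Y(G) = 1 + G/3 (Y(G) = 1 + G*(⅓) = 1 + G/3)
t(x, S) = 1 + S/3
(t(6, -8) + V(7, -6))*(-66) = ((1 + (⅓)*(-8)) - 6)*(-66) = ((1 - 8/3) - 6)*(-66) = (-5/3 - 6)*(-66) = -23/3*(-66) = 506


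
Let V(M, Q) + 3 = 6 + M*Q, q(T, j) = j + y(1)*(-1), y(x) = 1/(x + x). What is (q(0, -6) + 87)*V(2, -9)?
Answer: -2415/2 ≈ -1207.5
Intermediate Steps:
y(x) = 1/(2*x)
q(T, j) = -1/2 + j (q(T, j) = j + ((1/2)/1)*(-1) = j + ((1/2)*1)*(-1) = j + (1/2)*(-1) = j - 1/2 = -1/2 + j)
V(M, Q) = 3 + M*Q (V(M, Q) = -3 + (6 + M*Q) = 3 + M*Q)
(q(0, -6) + 87)*V(2, -9) = ((-1/2 - 6) + 87)*(3 + 2*(-9)) = (-13/2 + 87)*(3 - 18) = (161/2)*(-15) = -2415/2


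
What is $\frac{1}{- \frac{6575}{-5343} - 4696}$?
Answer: $- \frac{5343}{25084153} \approx -0.000213$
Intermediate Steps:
$\frac{1}{- \frac{6575}{-5343} - 4696} = \frac{1}{\left(-6575\right) \left(- \frac{1}{5343}\right) - 4696} = \frac{1}{\frac{6575}{5343} - 4696} = \frac{1}{- \frac{25084153}{5343}} = - \frac{5343}{25084153}$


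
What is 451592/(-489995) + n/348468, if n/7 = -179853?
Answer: -258084952067/56915859220 ≈ -4.5345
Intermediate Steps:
n = -1258971 (n = 7*(-179853) = -1258971)
451592/(-489995) + n/348468 = 451592/(-489995) - 1258971/348468 = 451592*(-1/489995) - 1258971*1/348468 = -451592/489995 - 419657/116156 = -258084952067/56915859220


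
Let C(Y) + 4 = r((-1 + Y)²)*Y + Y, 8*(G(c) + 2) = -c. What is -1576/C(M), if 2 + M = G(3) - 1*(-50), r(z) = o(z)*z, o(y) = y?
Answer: -51642368/5928786738333 ≈ -8.7104e-6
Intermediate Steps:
r(z) = z² (r(z) = z*z = z²)
G(c) = -2 - c/8 (G(c) = -2 + (-c)/8 = -2 - c/8)
M = 365/8 (M = -2 + ((-2 - ⅛*3) - 1*(-50)) = -2 + ((-2 - 3/8) + 50) = -2 + (-19/8 + 50) = -2 + 381/8 = 365/8 ≈ 45.625)
C(Y) = -4 + Y + Y*(-1 + Y)⁴ (C(Y) = -4 + (((-1 + Y)²)²*Y + Y) = -4 + ((-1 + Y)⁴*Y + Y) = -4 + (Y*(-1 + Y)⁴ + Y) = -4 + (Y + Y*(-1 + Y)⁴) = -4 + Y + Y*(-1 + Y)⁴)
-1576/C(M) = -1576/(-4 + 365/8 + 365*(-1 + 365/8)⁴/8) = -1576/(-4 + 365/8 + 365*(357/8)⁴/8) = -1576/(-4 + 365/8 + (365/8)*(16243247601/4096)) = -1576/(-4 + 365/8 + 5928785374365/32768) = -1576/5928786738333/32768 = -1576*32768/5928786738333 = -51642368/5928786738333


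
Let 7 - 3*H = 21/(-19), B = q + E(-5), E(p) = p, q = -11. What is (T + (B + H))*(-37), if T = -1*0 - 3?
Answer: 34373/57 ≈ 603.04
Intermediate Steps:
B = -16 (B = -11 - 5 = -16)
H = 154/57 (H = 7/3 - 7/(-19) = 7/3 - 7*(-1)/19 = 7/3 - ⅓*(-21/19) = 7/3 + 7/19 = 154/57 ≈ 2.7018)
T = -3 (T = 0 - 3 = -3)
(T + (B + H))*(-37) = (-3 + (-16 + 154/57))*(-37) = (-3 - 758/57)*(-37) = -929/57*(-37) = 34373/57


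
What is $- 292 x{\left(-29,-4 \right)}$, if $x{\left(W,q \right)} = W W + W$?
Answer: $-237104$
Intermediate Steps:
$x{\left(W,q \right)} = W + W^{2}$ ($x{\left(W,q \right)} = W^{2} + W = W + W^{2}$)
$- 292 x{\left(-29,-4 \right)} = - 292 \left(- 29 \left(1 - 29\right)\right) = - 292 \left(\left(-29\right) \left(-28\right)\right) = \left(-292\right) 812 = -237104$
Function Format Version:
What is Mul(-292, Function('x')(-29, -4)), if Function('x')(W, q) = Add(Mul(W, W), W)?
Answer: -237104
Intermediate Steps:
Function('x')(W, q) = Add(W, Pow(W, 2)) (Function('x')(W, q) = Add(Pow(W, 2), W) = Add(W, Pow(W, 2)))
Mul(-292, Function('x')(-29, -4)) = Mul(-292, Mul(-29, Add(1, -29))) = Mul(-292, Mul(-29, -28)) = Mul(-292, 812) = -237104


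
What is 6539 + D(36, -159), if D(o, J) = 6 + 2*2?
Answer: 6549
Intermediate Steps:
D(o, J) = 10 (D(o, J) = 6 + 4 = 10)
6539 + D(36, -159) = 6539 + 10 = 6549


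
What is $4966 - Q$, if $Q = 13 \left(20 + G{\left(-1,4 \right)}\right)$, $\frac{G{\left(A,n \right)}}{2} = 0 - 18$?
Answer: $5174$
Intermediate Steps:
$G{\left(A,n \right)} = -36$ ($G{\left(A,n \right)} = 2 \left(0 - 18\right) = 2 \left(-18\right) = -36$)
$Q = -208$ ($Q = 13 \left(20 - 36\right) = 13 \left(-16\right) = -208$)
$4966 - Q = 4966 - -208 = 4966 + 208 = 5174$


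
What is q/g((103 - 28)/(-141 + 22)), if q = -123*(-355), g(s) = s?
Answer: -346409/5 ≈ -69282.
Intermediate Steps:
q = 43665
q/g((103 - 28)/(-141 + 22)) = 43665/(((103 - 28)/(-141 + 22))) = 43665/((75/(-119))) = 43665/((75*(-1/119))) = 43665/(-75/119) = 43665*(-119/75) = -346409/5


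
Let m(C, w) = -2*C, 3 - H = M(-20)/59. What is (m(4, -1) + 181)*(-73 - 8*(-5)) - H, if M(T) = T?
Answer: -337028/59 ≈ -5712.3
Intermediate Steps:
H = 197/59 (H = 3 - (-20)/59 = 3 - 1*(-20/59) = 3 + 20/59 = 197/59 ≈ 3.3390)
(m(4, -1) + 181)*(-73 - 8*(-5)) - H = (-2*4 + 181)*(-73 - 8*(-5)) - 1*197/59 = (-8 + 181)*(-73 + 40) - 197/59 = 173*(-33) - 197/59 = -5709 - 197/59 = -337028/59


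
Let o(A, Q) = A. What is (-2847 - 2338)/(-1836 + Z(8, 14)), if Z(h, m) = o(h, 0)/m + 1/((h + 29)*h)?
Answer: 10743320/3803001 ≈ 2.8250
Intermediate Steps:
Z(h, m) = h/m + 1/(h*(29 + h)) (Z(h, m) = h/m + 1/((h + 29)*h) = h/m + 1/((29 + h)*h) = h/m + 1/(h*(29 + h)))
(-2847 - 2338)/(-1836 + Z(8, 14)) = (-2847 - 2338)/(-1836 + (14 + 8³ + 29*8²)/(8*14*(29 + 8))) = -5185/(-1836 + (⅛)*(1/14)*(14 + 512 + 29*64)/37) = -5185/(-1836 + (⅛)*(1/14)*(1/37)*(14 + 512 + 1856)) = -5185/(-1836 + (⅛)*(1/14)*(1/37)*2382) = -5185/(-1836 + 1191/2072) = -5185/(-3803001/2072) = -5185*(-2072/3803001) = 10743320/3803001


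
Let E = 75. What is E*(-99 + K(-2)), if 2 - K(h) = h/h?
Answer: -7350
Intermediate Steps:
K(h) = 1 (K(h) = 2 - h/h = 2 - 1*1 = 2 - 1 = 1)
E*(-99 + K(-2)) = 75*(-99 + 1) = 75*(-98) = -7350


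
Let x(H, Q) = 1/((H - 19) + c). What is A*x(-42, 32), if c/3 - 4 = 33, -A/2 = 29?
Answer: -29/25 ≈ -1.1600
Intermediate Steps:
A = -58 (A = -2*29 = -58)
c = 111 (c = 12 + 3*33 = 12 + 99 = 111)
x(H, Q) = 1/(92 + H) (x(H, Q) = 1/((H - 19) + 111) = 1/((-19 + H) + 111) = 1/(92 + H))
A*x(-42, 32) = -58/(92 - 42) = -58/50 = -58*1/50 = -29/25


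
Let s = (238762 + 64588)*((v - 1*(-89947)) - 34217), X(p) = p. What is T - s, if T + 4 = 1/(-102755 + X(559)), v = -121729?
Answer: 2046045334034615/102196 ≈ 2.0021e+10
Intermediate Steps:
T = -408785/102196 (T = -4 + 1/(-102755 + 559) = -4 + 1/(-102196) = -4 - 1/102196 = -408785/102196 ≈ -4.0000)
s = -20020796650 (s = (238762 + 64588)*((-121729 - 1*(-89947)) - 34217) = 303350*((-121729 + 89947) - 34217) = 303350*(-31782 - 34217) = 303350*(-65999) = -20020796650)
T - s = -408785/102196 - 1*(-20020796650) = -408785/102196 + 20020796650 = 2046045334034615/102196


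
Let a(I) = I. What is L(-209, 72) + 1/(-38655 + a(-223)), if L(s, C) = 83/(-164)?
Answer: -1613519/3187996 ≈ -0.50612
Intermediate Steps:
L(s, C) = -83/164 (L(s, C) = 83*(-1/164) = -83/164)
L(-209, 72) + 1/(-38655 + a(-223)) = -83/164 + 1/(-38655 - 223) = -83/164 + 1/(-38878) = -83/164 - 1/38878 = -1613519/3187996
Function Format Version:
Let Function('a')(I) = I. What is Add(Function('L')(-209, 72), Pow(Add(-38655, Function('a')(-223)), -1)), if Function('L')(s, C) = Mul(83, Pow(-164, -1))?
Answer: Rational(-1613519, 3187996) ≈ -0.50612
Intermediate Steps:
Function('L')(s, C) = Rational(-83, 164) (Function('L')(s, C) = Mul(83, Rational(-1, 164)) = Rational(-83, 164))
Add(Function('L')(-209, 72), Pow(Add(-38655, Function('a')(-223)), -1)) = Add(Rational(-83, 164), Pow(Add(-38655, -223), -1)) = Add(Rational(-83, 164), Pow(-38878, -1)) = Add(Rational(-83, 164), Rational(-1, 38878)) = Rational(-1613519, 3187996)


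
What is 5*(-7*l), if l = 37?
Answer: -1295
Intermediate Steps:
5*(-7*l) = 5*(-7*37) = 5*(-259) = -1295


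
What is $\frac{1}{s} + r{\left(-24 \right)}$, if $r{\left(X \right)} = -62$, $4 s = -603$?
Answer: $- \frac{37390}{603} \approx -62.007$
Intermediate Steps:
$s = - \frac{603}{4}$ ($s = \frac{1}{4} \left(-603\right) = - \frac{603}{4} \approx -150.75$)
$\frac{1}{s} + r{\left(-24 \right)} = \frac{1}{- \frac{603}{4}} - 62 = - \frac{4}{603} - 62 = - \frac{37390}{603}$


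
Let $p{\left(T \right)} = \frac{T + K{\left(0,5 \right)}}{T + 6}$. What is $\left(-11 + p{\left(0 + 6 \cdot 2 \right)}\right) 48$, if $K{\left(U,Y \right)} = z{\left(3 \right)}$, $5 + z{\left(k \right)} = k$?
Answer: $- \frac{1504}{3} \approx -501.33$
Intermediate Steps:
$z{\left(k \right)} = -5 + k$
$K{\left(U,Y \right)} = -2$ ($K{\left(U,Y \right)} = -5 + 3 = -2$)
$p{\left(T \right)} = \frac{-2 + T}{6 + T}$ ($p{\left(T \right)} = \frac{T - 2}{T + 6} = \frac{-2 + T}{6 + T}$)
$\left(-11 + p{\left(0 + 6 \cdot 2 \right)}\right) 48 = \left(-11 + \frac{-2 + \left(0 + 6 \cdot 2\right)}{6 + \left(0 + 6 \cdot 2\right)}\right) 48 = \left(-11 + \frac{-2 + \left(0 + 12\right)}{6 + \left(0 + 12\right)}\right) 48 = \left(-11 + \frac{-2 + 12}{6 + 12}\right) 48 = \left(-11 + \frac{1}{18} \cdot 10\right) 48 = \left(-11 + \frac{5}{9}\right) 48 = \left(- \frac{94}{9}\right) 48 = - \frac{1504}{3}$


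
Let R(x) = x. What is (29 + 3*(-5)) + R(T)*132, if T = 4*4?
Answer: 2126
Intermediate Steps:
T = 16
(29 + 3*(-5)) + R(T)*132 = (29 + 3*(-5)) + 16*132 = (29 - 15) + 2112 = 14 + 2112 = 2126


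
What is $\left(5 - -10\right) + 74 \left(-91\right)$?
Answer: $-6719$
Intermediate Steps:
$\left(5 - -10\right) + 74 \left(-91\right) = \left(5 + 10\right) - 6734 = 15 - 6734 = -6719$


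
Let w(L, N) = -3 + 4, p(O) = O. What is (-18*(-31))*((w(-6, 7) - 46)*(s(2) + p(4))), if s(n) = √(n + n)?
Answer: -150660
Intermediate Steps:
s(n) = √2*√n (s(n) = √(2*n) = √2*√n)
w(L, N) = 1
(-18*(-31))*((w(-6, 7) - 46)*(s(2) + p(4))) = (-18*(-31))*((1 - 46)*(√2*√2 + 4)) = 558*(-45*(2 + 4)) = 558*(-45*6) = 558*(-270) = -150660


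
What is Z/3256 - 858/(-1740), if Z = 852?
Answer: 44543/59015 ≈ 0.75477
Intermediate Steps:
Z/3256 - 858/(-1740) = 852/3256 - 858/(-1740) = 852*(1/3256) - 858*(-1/1740) = 213/814 + 143/290 = 44543/59015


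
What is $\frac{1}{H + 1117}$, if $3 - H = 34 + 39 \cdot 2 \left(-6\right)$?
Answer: $\frac{1}{1554} \approx 0.0006435$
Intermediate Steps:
$H = 437$ ($H = 3 - \left(34 + 39 \cdot 2 \left(-6\right)\right) = 3 - \left(34 + 39 \left(-12\right)\right) = 3 - \left(34 - 468\right) = 3 - -434 = 3 + 434 = 437$)
$\frac{1}{H + 1117} = \frac{1}{437 + 1117} = \frac{1}{1554}$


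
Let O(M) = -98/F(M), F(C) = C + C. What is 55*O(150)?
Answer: -539/30 ≈ -17.967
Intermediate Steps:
F(C) = 2*C
O(M) = -49/M (O(M) = -98*1/(2*M) = -49/M)
55*O(150) = 55*(-49/150) = -539/30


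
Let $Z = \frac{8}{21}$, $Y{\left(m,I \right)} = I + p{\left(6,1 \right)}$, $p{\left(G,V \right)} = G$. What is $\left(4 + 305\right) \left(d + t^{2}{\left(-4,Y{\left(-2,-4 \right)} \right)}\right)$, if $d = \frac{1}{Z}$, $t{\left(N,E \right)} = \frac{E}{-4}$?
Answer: $\frac{7107}{8} \approx 888.38$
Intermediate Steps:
$Y{\left(m,I \right)} = 6 + I$ ($Y{\left(m,I \right)} = I + 6 = 6 + I$)
$t{\left(N,E \right)} = - \frac{E}{4}$ ($t{\left(N,E \right)} = E \left(- \frac{1}{4}\right) = - \frac{E}{4}$)
$Z = \frac{8}{21}$ ($Z = 8 \cdot \frac{1}{21} = \frac{8}{21} \approx 0.38095$)
$d = \frac{21}{8}$ ($d = \frac{1}{\frac{8}{21}} = \frac{21}{8} \approx 2.625$)
$\left(4 + 305\right) \left(d + t^{2}{\left(-4,Y{\left(-2,-4 \right)} \right)}\right) = \left(4 + 305\right) \left(\frac{21}{8} + \left(- \frac{6 - 4}{4}\right)^{2}\right) = 309 \left(\frac{21}{8} + \left(\left(- \frac{1}{4}\right) 2\right)^{2}\right) = 309 \left(\frac{21}{8} + \left(- \frac{1}{2}\right)^{2}\right) = 309 \left(\frac{21}{8} + \frac{1}{4}\right) = 309 \cdot \frac{23}{8} = \frac{7107}{8}$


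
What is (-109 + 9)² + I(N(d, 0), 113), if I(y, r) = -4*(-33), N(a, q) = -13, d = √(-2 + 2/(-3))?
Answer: 10132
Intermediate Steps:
d = 2*I*√6/3 (d = √(-2 + 2*(-⅓)) = √(-2 - ⅔) = √(-8/3) = 2*I*√6/3 ≈ 1.633*I)
I(y, r) = 132
(-109 + 9)² + I(N(d, 0), 113) = (-109 + 9)² + 132 = (-100)² + 132 = 10000 + 132 = 10132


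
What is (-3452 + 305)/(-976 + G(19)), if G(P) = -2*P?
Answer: 1049/338 ≈ 3.1035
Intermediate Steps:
(-3452 + 305)/(-976 + G(19)) = (-3452 + 305)/(-976 - 2*19) = -3147/(-976 - 38) = -3147/(-1014) = -3147*(-1/1014) = 1049/338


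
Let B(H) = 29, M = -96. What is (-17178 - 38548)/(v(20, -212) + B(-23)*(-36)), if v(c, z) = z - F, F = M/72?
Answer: 83589/1882 ≈ 44.415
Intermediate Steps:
F = -4/3 (F = -96/72 = -96*1/72 = -4/3 ≈ -1.3333)
v(c, z) = 4/3 + z (v(c, z) = z - 1*(-4/3) = z + 4/3 = 4/3 + z)
(-17178 - 38548)/(v(20, -212) + B(-23)*(-36)) = (-17178 - 38548)/((4/3 - 212) + 29*(-36)) = -55726/(-632/3 - 1044) = -55726/(-3764/3) = -55726*(-3/3764) = 83589/1882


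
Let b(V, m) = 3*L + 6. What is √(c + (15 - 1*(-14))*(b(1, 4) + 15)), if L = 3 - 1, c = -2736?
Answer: 3*I*√217 ≈ 44.193*I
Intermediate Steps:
L = 2
b(V, m) = 12 (b(V, m) = 3*2 + 6 = 6 + 6 = 12)
√(c + (15 - 1*(-14))*(b(1, 4) + 15)) = √(-2736 + (15 - 1*(-14))*(12 + 15)) = √(-2736 + (15 + 14)*27) = √(-2736 + 29*27) = √(-2736 + 783) = √(-1953) = 3*I*√217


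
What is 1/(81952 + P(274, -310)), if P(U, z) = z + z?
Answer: 1/81332 ≈ 1.2295e-5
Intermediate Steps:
P(U, z) = 2*z
1/(81952 + P(274, -310)) = 1/(81952 + 2*(-310)) = 1/(81952 - 620) = 1/81332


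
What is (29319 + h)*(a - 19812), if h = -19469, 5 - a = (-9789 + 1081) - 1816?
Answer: -91437550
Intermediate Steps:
a = 10529 (a = 5 - ((-9789 + 1081) - 1816) = 5 - (-8708 - 1816) = 5 - 1*(-10524) = 5 + 10524 = 10529)
(29319 + h)*(a - 19812) = (29319 - 19469)*(10529 - 19812) = 9850*(-9283) = -91437550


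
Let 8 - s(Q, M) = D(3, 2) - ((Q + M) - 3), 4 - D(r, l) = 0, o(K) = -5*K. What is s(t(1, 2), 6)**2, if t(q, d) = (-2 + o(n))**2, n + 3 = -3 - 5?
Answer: 7929856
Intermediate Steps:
n = -11 (n = -3 + (-3 - 5) = -3 - 8 = -11)
D(r, l) = 4 (D(r, l) = 4 - 1*0 = 4 + 0 = 4)
t(q, d) = 2809 (t(q, d) = (-2 - 5*(-11))**2 = (-2 + 55)**2 = 53**2 = 2809)
s(Q, M) = 1 + M + Q (s(Q, M) = 8 - (4 - ((Q + M) - 3)) = 8 - (4 - ((M + Q) - 3)) = 8 - (4 - (-3 + M + Q)) = 8 - (4 + (3 - M - Q)) = 8 - (7 - M - Q) = 8 + (-7 + M + Q) = 1 + M + Q)
s(t(1, 2), 6)**2 = (1 + 6 + 2809)**2 = 2816**2 = 7929856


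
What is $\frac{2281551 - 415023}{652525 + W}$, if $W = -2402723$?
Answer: $- \frac{933264}{875099} \approx -1.0665$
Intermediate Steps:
$\frac{2281551 - 415023}{652525 + W} = \frac{2281551 - 415023}{652525 - 2402723} = \frac{1866528}{-1750198} = 1866528 \left(- \frac{1}{1750198}\right) = - \frac{933264}{875099}$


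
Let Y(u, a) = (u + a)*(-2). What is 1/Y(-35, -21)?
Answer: 1/112 ≈ 0.0089286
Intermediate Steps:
Y(u, a) = -2*a - 2*u (Y(u, a) = (a + u)*(-2) = -2*a - 2*u)
1/Y(-35, -21) = 1/(-2*(-21) - 2*(-35)) = 1/(42 + 70) = 1/112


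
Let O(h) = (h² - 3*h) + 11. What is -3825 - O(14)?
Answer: -3990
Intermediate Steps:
O(h) = 11 + h² - 3*h
-3825 - O(14) = -3825 - (11 + 14² - 3*14) = -3825 - (11 + 196 - 42) = -3825 - 1*165 = -3825 - 165 = -3990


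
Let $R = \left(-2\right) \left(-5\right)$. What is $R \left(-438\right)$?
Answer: $-4380$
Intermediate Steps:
$R = 10$
$R \left(-438\right) = 10 \left(-438\right) = -4380$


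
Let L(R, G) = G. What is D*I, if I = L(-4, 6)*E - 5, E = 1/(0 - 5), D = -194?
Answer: 6014/5 ≈ 1202.8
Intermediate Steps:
E = -1/5 (E = 1/(-5) = -1/5 ≈ -0.20000)
I = -31/5 (I = 6*(-1/5) - 5 = -6/5 - 5 = -31/5 ≈ -6.2000)
D*I = -194*(-31/5) = 6014/5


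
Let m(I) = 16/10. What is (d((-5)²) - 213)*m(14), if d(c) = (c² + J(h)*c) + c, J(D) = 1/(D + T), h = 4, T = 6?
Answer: 3516/5 ≈ 703.20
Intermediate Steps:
J(D) = 1/(6 + D) (J(D) = 1/(D + 6) = 1/(6 + D))
d(c) = c² + 11*c/10 (d(c) = (c² + c/(6 + 4)) + c = (c² + c/10) + c = c² + 11*c/10)
m(I) = 8/5 (m(I) = 16*(⅒) = 8/5)
(d((-5)²) - 213)*m(14) = ((⅒)*(-5)²*(11 + 10*(-5)²) - 213)*(8/5) = ((⅒)*25*(11 + 10*25) - 213)*(8/5) = ((⅒)*25*(11 + 250) - 213)*(8/5) = ((⅒)*25*261 - 213)*(8/5) = (1305/2 - 213)*(8/5) = (879/2)*(8/5) = 3516/5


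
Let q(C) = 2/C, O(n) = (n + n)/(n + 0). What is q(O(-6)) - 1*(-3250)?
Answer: 3251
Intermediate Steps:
O(n) = 2 (O(n) = (2*n)/n = 2)
q(O(-6)) - 1*(-3250) = 2/2 - 1*(-3250) = 2*(½) + 3250 = 1 + 3250 = 3251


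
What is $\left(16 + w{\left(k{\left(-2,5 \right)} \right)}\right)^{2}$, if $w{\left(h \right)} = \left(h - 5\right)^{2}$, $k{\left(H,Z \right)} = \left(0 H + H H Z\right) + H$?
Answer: $34225$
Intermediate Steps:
$k{\left(H,Z \right)} = H + Z H^{2}$ ($k{\left(H,Z \right)} = \left(0 + H^{2} Z\right) + H = \left(0 + Z H^{2}\right) + H = Z H^{2} + H = H + Z H^{2}$)
$w{\left(h \right)} = \left(-5 + h\right)^{2}$
$\left(16 + w{\left(k{\left(-2,5 \right)} \right)}\right)^{2} = \left(16 + \left(-5 - 2 \left(1 - 10\right)\right)^{2}\right)^{2} = \left(16 + \left(-5 - -18\right)^{2}\right)^{2} = \left(16 + \left(-5 + 18\right)^{2}\right)^{2} = \left(16 + 13^{2}\right)^{2} = \left(16 + 169\right)^{2} = 185^{2} = 34225$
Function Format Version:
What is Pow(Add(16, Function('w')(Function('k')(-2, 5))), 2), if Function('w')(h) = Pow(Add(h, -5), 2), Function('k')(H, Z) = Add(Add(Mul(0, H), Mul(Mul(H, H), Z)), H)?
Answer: 34225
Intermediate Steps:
Function('k')(H, Z) = Add(H, Mul(Z, Pow(H, 2))) (Function('k')(H, Z) = Add(Add(0, Mul(Pow(H, 2), Z)), H) = Add(Add(0, Mul(Z, Pow(H, 2))), H) = Add(Mul(Z, Pow(H, 2)), H) = Add(H, Mul(Z, Pow(H, 2))))
Function('w')(h) = Pow(Add(-5, h), 2)
Pow(Add(16, Function('w')(Function('k')(-2, 5))), 2) = Pow(Add(16, Pow(Add(-5, Mul(-2, Add(1, Mul(-2, 5)))), 2)), 2) = Pow(Add(16, Pow(Add(-5, Mul(-2, Add(1, -10))), 2)), 2) = Pow(Add(16, Pow(Add(-5, Mul(-2, -9)), 2)), 2) = Pow(Add(16, Pow(Add(-5, 18), 2)), 2) = Pow(Add(16, Pow(13, 2)), 2) = Pow(Add(16, 169), 2) = Pow(185, 2) = 34225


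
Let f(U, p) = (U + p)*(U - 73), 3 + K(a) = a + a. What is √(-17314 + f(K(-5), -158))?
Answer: 4*I*√163 ≈ 51.069*I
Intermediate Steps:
K(a) = -3 + 2*a (K(a) = -3 + (a + a) = -3 + 2*a)
f(U, p) = (-73 + U)*(U + p) (f(U, p) = (U + p)*(-73 + U) = (-73 + U)*(U + p))
√(-17314 + f(K(-5), -158)) = √(-17314 + ((-3 + 2*(-5))² - 73*(-3 + 2*(-5)) - 73*(-158) + (-3 + 2*(-5))*(-158))) = √(-17314 + ((-3 - 10)² - 73*(-3 - 10) + 11534 + (-3 - 10)*(-158))) = √(-17314 + ((-13)² - 73*(-13) + 11534 - 13*(-158))) = √(-17314 + (169 + 949 + 11534 + 2054)) = √(-17314 + 14706) = √(-2608) = 4*I*√163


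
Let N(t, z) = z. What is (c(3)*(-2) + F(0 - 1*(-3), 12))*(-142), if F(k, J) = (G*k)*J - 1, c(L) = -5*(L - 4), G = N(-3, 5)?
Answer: -23998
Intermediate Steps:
G = 5
c(L) = 20 - 5*L (c(L) = -5*(-4 + L) = 20 - 5*L)
F(k, J) = -1 + 5*J*k (F(k, J) = (5*k)*J - 1 = 5*J*k - 1 = -1 + 5*J*k)
(c(3)*(-2) + F(0 - 1*(-3), 12))*(-142) = ((20 - 5*3)*(-2) + (-1 + 5*12*(0 - 1*(-3))))*(-142) = ((20 - 15)*(-2) + (-1 + 5*12*(0 + 3)))*(-142) = (5*(-2) + (-1 + 5*12*3))*(-142) = (-10 + (-1 + 180))*(-142) = (-10 + 179)*(-142) = 169*(-142) = -23998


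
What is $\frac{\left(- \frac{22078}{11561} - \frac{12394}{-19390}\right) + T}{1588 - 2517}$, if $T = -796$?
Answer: $\frac{89361183113}{104125938455} \approx 0.8582$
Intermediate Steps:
$\frac{\left(- \frac{22078}{11561} - \frac{12394}{-19390}\right) + T}{1588 - 2517} = \frac{\left(- \frac{22078}{11561} - \frac{12394}{-19390}\right) - 796}{1588 - 2517} = \frac{\left(\left(-22078\right) \frac{1}{11561} - - \frac{6197}{9695}\right) - 796}{-929} = \left(\left(- \frac{22078}{11561} + \frac{6197}{9695}\right) - 796\right) \left(- \frac{1}{929}\right) = \left(- \frac{142402693}{112083895} - 796\right) \left(- \frac{1}{929}\right) = \left(- \frac{89361183113}{112083895}\right) \left(- \frac{1}{929}\right) = \frac{89361183113}{104125938455}$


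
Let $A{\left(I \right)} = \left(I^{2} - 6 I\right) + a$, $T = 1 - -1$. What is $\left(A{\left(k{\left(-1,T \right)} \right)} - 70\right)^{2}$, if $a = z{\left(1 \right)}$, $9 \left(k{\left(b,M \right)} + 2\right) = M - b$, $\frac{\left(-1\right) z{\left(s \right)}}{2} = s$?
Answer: $\frac{284089}{81} \approx 3507.3$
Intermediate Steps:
$T = 2$ ($T = 1 + 1 = 2$)
$z{\left(s \right)} = - 2 s$
$k{\left(b,M \right)} = -2 - \frac{b}{9} + \frac{M}{9}$ ($k{\left(b,M \right)} = -2 + \frac{M - b}{9} = -2 + \left(- \frac{b}{9} + \frac{M}{9}\right) = -2 - \frac{b}{9} + \frac{M}{9}$)
$a = -2$ ($a = \left(-2\right) 1 = -2$)
$A{\left(I \right)} = -2 + I^{2} - 6 I$ ($A{\left(I \right)} = \left(I^{2} - 6 I\right) - 2 = -2 + I^{2} - 6 I$)
$\left(A{\left(k{\left(-1,T \right)} \right)} - 70\right)^{2} = \left(\left(-2 + \left(-2 - - \frac{1}{9} + \frac{1}{9} \cdot 2\right)^{2} - 6 \left(-2 - - \frac{1}{9} + \frac{1}{9} \cdot 2\right)\right) - 70\right)^{2} = \left(\left(-2 + \left(-2 + \frac{1}{9} + \frac{2}{9}\right)^{2} - 6 \left(-2 + \frac{1}{9} + \frac{2}{9}\right)\right) - 70\right)^{2} = \left(\left(-2 + \left(- \frac{5}{3}\right)^{2} - -10\right) - 70\right)^{2} = \left(\left(-2 + \frac{25}{9} + 10\right) - 70\right)^{2} = \left(\frac{97}{9} - 70\right)^{2} = \left(- \frac{533}{9}\right)^{2} = \frac{284089}{81}$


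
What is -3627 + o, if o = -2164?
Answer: -5791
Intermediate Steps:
-3627 + o = -3627 - 2164 = -5791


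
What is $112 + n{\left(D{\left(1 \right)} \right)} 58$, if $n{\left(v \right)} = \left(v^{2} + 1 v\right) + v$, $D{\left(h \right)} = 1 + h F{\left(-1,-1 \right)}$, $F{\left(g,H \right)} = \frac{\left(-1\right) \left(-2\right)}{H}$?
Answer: $54$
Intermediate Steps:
$F{\left(g,H \right)} = \frac{2}{H}$
$D{\left(h \right)} = 1 - 2 h$ ($D{\left(h \right)} = 1 + h \frac{2}{-1} = 1 + h 2 \left(-1\right) = 1 + h \left(-2\right) = 1 - 2 h$)
$n{\left(v \right)} = v^{2} + 2 v$ ($n{\left(v \right)} = \left(v^{2} + v\right) + v = \left(v + v^{2}\right) + v = v^{2} + 2 v$)
$112 + n{\left(D{\left(1 \right)} \right)} 58 = 112 + \left(1 - 2\right) \left(2 + \left(1 - 2\right)\right) 58 = 112 + - (2 - 1) 58 = 112 + \left(-1\right) 1 \cdot 58 = 112 - 58 = 54$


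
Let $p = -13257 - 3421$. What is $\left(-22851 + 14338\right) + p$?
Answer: $-25191$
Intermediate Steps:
$p = -16678$
$\left(-22851 + 14338\right) + p = \left(-22851 + 14338\right) - 16678 = -8513 - 16678 = -25191$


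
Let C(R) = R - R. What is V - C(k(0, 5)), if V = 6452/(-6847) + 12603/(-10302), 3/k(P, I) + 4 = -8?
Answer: -50920415/23512598 ≈ -2.1657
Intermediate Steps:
k(P, I) = -¼ (k(P, I) = 3/(-4 - 8) = 3/(-12) = 3*(-1/12) = -¼)
C(R) = 0
V = -50920415/23512598 (V = 6452*(-1/6847) + 12603*(-1/10302) = -6452/6847 - 4201/3434 = -50920415/23512598 ≈ -2.1657)
V - C(k(0, 5)) = -50920415/23512598 - 1*0 = -50920415/23512598 + 0 = -50920415/23512598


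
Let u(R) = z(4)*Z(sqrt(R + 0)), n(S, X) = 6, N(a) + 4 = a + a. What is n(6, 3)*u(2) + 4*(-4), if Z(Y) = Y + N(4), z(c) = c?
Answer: 80 + 24*sqrt(2) ≈ 113.94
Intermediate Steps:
N(a) = -4 + 2*a (N(a) = -4 + (a + a) = -4 + 2*a)
Z(Y) = 4 + Y (Z(Y) = Y + (-4 + 2*4) = Y + (-4 + 8) = Y + 4 = 4 + Y)
u(R) = 16 + 4*sqrt(R) (u(R) = 4*(4 + sqrt(R + 0)) = 4*(4 + sqrt(R)) = 16 + 4*sqrt(R))
n(6, 3)*u(2) + 4*(-4) = 6*(16 + 4*sqrt(2)) + 4*(-4) = (96 + 24*sqrt(2)) - 16 = 80 + 24*sqrt(2)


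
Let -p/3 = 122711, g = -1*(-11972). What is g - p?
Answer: 380105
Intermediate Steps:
g = 11972
p = -368133 (p = -3*122711 = -368133)
g - p = 11972 - 1*(-368133) = 11972 + 368133 = 380105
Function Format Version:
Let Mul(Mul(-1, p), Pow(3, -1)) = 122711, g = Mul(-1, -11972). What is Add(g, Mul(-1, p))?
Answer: 380105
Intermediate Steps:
g = 11972
p = -368133 (p = Mul(-3, 122711) = -368133)
Add(g, Mul(-1, p)) = Add(11972, Mul(-1, -368133)) = Add(11972, 368133) = 380105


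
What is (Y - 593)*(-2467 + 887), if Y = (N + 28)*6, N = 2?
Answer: 652540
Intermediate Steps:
Y = 180 (Y = (2 + 28)*6 = 30*6 = 180)
(Y - 593)*(-2467 + 887) = (180 - 593)*(-2467 + 887) = -413*(-1580) = 652540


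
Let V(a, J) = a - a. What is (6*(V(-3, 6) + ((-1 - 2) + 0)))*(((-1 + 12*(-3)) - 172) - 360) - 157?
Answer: 10085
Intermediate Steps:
V(a, J) = 0
(6*(V(-3, 6) + ((-1 - 2) + 0)))*(((-1 + 12*(-3)) - 172) - 360) - 157 = (6*(0 + ((-1 - 2) + 0)))*(((-1 + 12*(-3)) - 172) - 360) - 157 = (6*(0 + (-3 + 0)))*(((-1 - 36) - 172) - 360) - 157 = (6*(0 - 3))*((-37 - 172) - 360) - 157 = (6*(-3))*(-209 - 360) - 157 = -18*(-569) - 157 = 10242 - 157 = 10085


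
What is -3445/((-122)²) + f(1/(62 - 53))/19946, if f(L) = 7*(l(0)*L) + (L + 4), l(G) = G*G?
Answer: -308937511/1335943188 ≈ -0.23125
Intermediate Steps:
l(G) = G²
f(L) = 4 + L (f(L) = 7*(0²*L) + (L + 4) = 7*(0*L) + (4 + L) = 7*0 + (4 + L) = 0 + (4 + L) = 4 + L)
-3445/((-122)²) + f(1/(62 - 53))/19946 = -3445/((-122)²) + (4 + 1/(62 - 53))/19946 = -3445/14884 + (4 + 1/9)*(1/19946) = -3445*1/14884 + (4 + ⅑)*(1/19946) = -3445/14884 + (37/9)*(1/19946) = -3445/14884 + 37/179514 = -308937511/1335943188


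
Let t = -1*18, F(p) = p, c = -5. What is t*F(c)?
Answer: 90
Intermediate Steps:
t = -18
t*F(c) = -18*(-5) = 90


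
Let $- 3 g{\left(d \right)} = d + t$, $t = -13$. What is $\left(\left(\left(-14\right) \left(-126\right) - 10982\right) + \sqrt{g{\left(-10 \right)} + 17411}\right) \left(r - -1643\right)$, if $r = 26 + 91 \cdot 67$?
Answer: $-71586988 + \frac{31064 \sqrt{9798}}{3} \approx -7.0562 \cdot 10^{7}$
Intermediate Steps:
$g{\left(d \right)} = \frac{13}{3} - \frac{d}{3}$ ($g{\left(d \right)} = - \frac{d - 13}{3} = - \frac{-13 + d}{3} = \frac{13}{3} - \frac{d}{3}$)
$r = 6123$ ($r = 26 + 6097 = 6123$)
$\left(\left(\left(-14\right) \left(-126\right) - 10982\right) + \sqrt{g{\left(-10 \right)} + 17411}\right) \left(r - -1643\right) = \left(\left(\left(-14\right) \left(-126\right) - 10982\right) + \sqrt{\left(\frac{13}{3} - - \frac{10}{3}\right) + 17411}\right) \left(6123 - -1643\right) = \left(\left(1764 - 10982\right) + \sqrt{\left(\frac{13}{3} + \frac{10}{3}\right) + 17411}\right) \left(6123 + 1643\right) = \left(-9218 + \sqrt{\frac{23}{3} + 17411}\right) 7766 = \left(-9218 + \sqrt{\frac{52256}{3}}\right) 7766 = \left(-9218 + \frac{4 \sqrt{9798}}{3}\right) 7766 = -71586988 + \frac{31064 \sqrt{9798}}{3}$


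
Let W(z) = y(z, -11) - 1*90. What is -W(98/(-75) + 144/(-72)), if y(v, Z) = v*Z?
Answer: 4022/75 ≈ 53.627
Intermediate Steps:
y(v, Z) = Z*v
W(z) = -90 - 11*z (W(z) = -11*z - 1*90 = -11*z - 90 = -90 - 11*z)
-W(98/(-75) + 144/(-72)) = -(-90 - 11*(98/(-75) + 144/(-72))) = -(-90 - 11*(98*(-1/75) + 144*(-1/72))) = -(-90 - 11*(-98/75 - 2)) = -(-90 - 11*(-248/75)) = -(-90 + 2728/75) = -1*(-4022/75) = 4022/75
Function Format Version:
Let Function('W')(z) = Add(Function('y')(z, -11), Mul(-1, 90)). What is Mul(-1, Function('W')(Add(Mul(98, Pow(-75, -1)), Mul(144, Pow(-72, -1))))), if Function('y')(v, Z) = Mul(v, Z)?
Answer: Rational(4022, 75) ≈ 53.627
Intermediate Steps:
Function('y')(v, Z) = Mul(Z, v)
Function('W')(z) = Add(-90, Mul(-11, z)) (Function('W')(z) = Add(Mul(-11, z), Mul(-1, 90)) = Add(Mul(-11, z), -90) = Add(-90, Mul(-11, z)))
Mul(-1, Function('W')(Add(Mul(98, Pow(-75, -1)), Mul(144, Pow(-72, -1))))) = Mul(-1, Add(-90, Mul(-11, Add(Mul(98, Pow(-75, -1)), Mul(144, Pow(-72, -1)))))) = Mul(-1, Add(-90, Mul(-11, Add(Mul(98, Rational(-1, 75)), Mul(144, Rational(-1, 72)))))) = Mul(-1, Add(-90, Mul(-11, Add(Rational(-98, 75), -2)))) = Mul(-1, Add(-90, Mul(-11, Rational(-248, 75)))) = Mul(-1, Add(-90, Rational(2728, 75))) = Mul(-1, Rational(-4022, 75)) = Rational(4022, 75)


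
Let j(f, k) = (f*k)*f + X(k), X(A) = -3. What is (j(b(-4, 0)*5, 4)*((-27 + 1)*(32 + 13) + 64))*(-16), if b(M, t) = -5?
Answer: 44186912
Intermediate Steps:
j(f, k) = -3 + k*f² (j(f, k) = (f*k)*f - 3 = k*f² - 3 = -3 + k*f²)
(j(b(-4, 0)*5, 4)*((-27 + 1)*(32 + 13) + 64))*(-16) = ((-3 + 4*(-5*5)²)*((-27 + 1)*(32 + 13) + 64))*(-16) = ((-3 + 4*(-25)²)*(-26*45 + 64))*(-16) = ((-3 + 4*625)*(-1170 + 64))*(-16) = ((-3 + 2500)*(-1106))*(-16) = (2497*(-1106))*(-16) = -2761682*(-16) = 44186912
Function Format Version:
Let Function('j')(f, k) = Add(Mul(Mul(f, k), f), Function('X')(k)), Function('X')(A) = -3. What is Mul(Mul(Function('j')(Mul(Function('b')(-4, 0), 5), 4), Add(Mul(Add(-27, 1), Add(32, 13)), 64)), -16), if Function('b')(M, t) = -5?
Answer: 44186912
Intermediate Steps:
Function('j')(f, k) = Add(-3, Mul(k, Pow(f, 2))) (Function('j')(f, k) = Add(Mul(Mul(f, k), f), -3) = Add(Mul(k, Pow(f, 2)), -3) = Add(-3, Mul(k, Pow(f, 2))))
Mul(Mul(Function('j')(Mul(Function('b')(-4, 0), 5), 4), Add(Mul(Add(-27, 1), Add(32, 13)), 64)), -16) = Mul(Mul(Add(-3, Mul(4, Pow(Mul(-5, 5), 2))), Add(Mul(Add(-27, 1), Add(32, 13)), 64)), -16) = Mul(Mul(Add(-3, Mul(4, Pow(-25, 2))), Add(Mul(-26, 45), 64)), -16) = Mul(Mul(Add(-3, Mul(4, 625)), Add(-1170, 64)), -16) = Mul(Mul(Add(-3, 2500), -1106), -16) = Mul(Mul(2497, -1106), -16) = Mul(-2761682, -16) = 44186912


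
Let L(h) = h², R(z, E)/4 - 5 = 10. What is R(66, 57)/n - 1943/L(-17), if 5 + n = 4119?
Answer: -234593/34969 ≈ -6.7086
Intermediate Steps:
R(z, E) = 60 (R(z, E) = 20 + 4*10 = 20 + 40 = 60)
n = 4114 (n = -5 + 4119 = 4114)
R(66, 57)/n - 1943/L(-17) = 60/4114 - 1943/((-17)²) = 60*(1/4114) - 1943/289 = 30/2057 - 1943*1/289 = 30/2057 - 1943/289 = -234593/34969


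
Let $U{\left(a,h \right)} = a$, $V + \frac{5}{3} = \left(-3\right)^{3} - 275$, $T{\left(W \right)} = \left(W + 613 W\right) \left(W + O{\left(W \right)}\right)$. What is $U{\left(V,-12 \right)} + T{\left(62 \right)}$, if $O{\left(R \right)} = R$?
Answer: $\frac{14160385}{3} \approx 4.7201 \cdot 10^{6}$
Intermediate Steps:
$T{\left(W \right)} = 1228 W^{2}$ ($T{\left(W \right)} = \left(W + 613 W\right) \left(W + W\right) = 614 W 2 W = 1228 W^{2}$)
$V = - \frac{911}{3}$ ($V = - \frac{5}{3} + \left(\left(-3\right)^{3} - 275\right) = - \frac{5}{3} - 302 = - \frac{911}{3} \approx -303.67$)
$U{\left(V,-12 \right)} + T{\left(62 \right)} = - \frac{911}{3} + 1228 \cdot 62^{2} = - \frac{911}{3} + 1228 \cdot 3844 = - \frac{911}{3} + 4720432 = \frac{14160385}{3}$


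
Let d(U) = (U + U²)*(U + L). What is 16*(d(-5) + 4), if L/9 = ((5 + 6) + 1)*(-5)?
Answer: -174336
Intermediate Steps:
L = -540 (L = 9*(((5 + 6) + 1)*(-5)) = 9*((11 + 1)*(-5)) = 9*(12*(-5)) = 9*(-60) = -540)
d(U) = (-540 + U)*(U + U²) (d(U) = (U + U²)*(U - 540) = (U + U²)*(-540 + U) = (-540 + U)*(U + U²))
16*(d(-5) + 4) = 16*(-5*(-540 + (-5)² - 539*(-5)) + 4) = 16*(-5*(-540 + 25 + 2695) + 4) = 16*(-5*2180 + 4) = 16*(-10900 + 4) = 16*(-10896) = -174336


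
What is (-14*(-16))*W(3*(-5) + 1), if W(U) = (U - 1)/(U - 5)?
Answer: 3360/19 ≈ 176.84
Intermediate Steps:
W(U) = (-1 + U)/(-5 + U)
(-14*(-16))*W(3*(-5) + 1) = (-14*(-16))*((-1 + (3*(-5) + 1))/(-5 + (3*(-5) + 1))) = 224*((-1 + (-15 + 1))/(-5 + (-15 + 1))) = 224*((-1 - 14)/(-5 - 14)) = 224*(-15/(-19)) = 224*(-1/19*(-15)) = 224*(15/19) = 3360/19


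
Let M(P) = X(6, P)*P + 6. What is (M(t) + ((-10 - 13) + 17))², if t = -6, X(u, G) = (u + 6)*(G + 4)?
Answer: 20736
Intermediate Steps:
X(u, G) = (4 + G)*(6 + u) (X(u, G) = (6 + u)*(4 + G) = (4 + G)*(6 + u))
M(P) = 6 + P*(48 + 12*P) (M(P) = (24 + 4*6 + 6*P + P*6)*P + 6 = (24 + 24 + 6*P + 6*P)*P + 6 = (48 + 12*P)*P + 6 = P*(48 + 12*P) + 6 = 6 + P*(48 + 12*P))
(M(t) + ((-10 - 13) + 17))² = ((6 + 12*(-6)*(4 - 6)) + ((-10 - 13) + 17))² = ((6 + 12*(-6)*(-2)) + (-23 + 17))² = ((6 + 144) - 6)² = (150 - 6)² = 144² = 20736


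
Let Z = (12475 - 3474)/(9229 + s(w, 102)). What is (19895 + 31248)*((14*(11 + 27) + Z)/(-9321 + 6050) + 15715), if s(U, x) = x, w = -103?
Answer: 24530410493033446/30521701 ≈ 8.0370e+8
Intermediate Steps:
Z = 9001/9331 (Z = (12475 - 3474)/(9229 + 102) = 9001/9331 ≈ 0.96463)
(19895 + 31248)*((14*(11 + 27) + Z)/(-9321 + 6050) + 15715) = (19895 + 31248)*((14*(11 + 27) + 9001/9331)/(-9321 + 6050) + 15715) = 51143*((14*38 + 9001/9331)/(-3271) + 15715) = 51143*((532 + 9001/9331)*(-1/3271) + 15715) = 51143*((4973093/9331)*(-1/3271) + 15715) = 51143*(-4973093/30521701 + 15715) = 51143*(479643558122/30521701) = 24530410493033446/30521701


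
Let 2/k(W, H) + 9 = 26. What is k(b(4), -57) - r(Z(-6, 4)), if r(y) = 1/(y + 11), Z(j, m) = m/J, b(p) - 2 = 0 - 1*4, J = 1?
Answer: 13/255 ≈ 0.050980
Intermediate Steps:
b(p) = -2 (b(p) = 2 + (0 - 1*4) = 2 + (0 - 4) = 2 - 4 = -2)
Z(j, m) = m (Z(j, m) = m/1 = m*1 = m)
r(y) = 1/(11 + y)
k(W, H) = 2/17 (k(W, H) = 2/(-9 + 26) = 2/17)
k(b(4), -57) - r(Z(-6, 4)) = 2/17 - 1/(11 + 4) = 2/17 - 1/15 = 13/255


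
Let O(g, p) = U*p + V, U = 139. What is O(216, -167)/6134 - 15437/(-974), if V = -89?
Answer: 35997205/2987258 ≈ 12.050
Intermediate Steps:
O(g, p) = -89 + 139*p (O(g, p) = 139*p - 89 = -89 + 139*p)
O(216, -167)/6134 - 15437/(-974) = (-89 + 139*(-167))/6134 - 15437/(-974) = (-89 - 23213)*(1/6134) - 15437*(-1/974) = -23302*1/6134 + 15437/974 = -11651/3067 + 15437/974 = 35997205/2987258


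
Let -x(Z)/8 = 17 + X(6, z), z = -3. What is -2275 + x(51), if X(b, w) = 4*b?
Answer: -2603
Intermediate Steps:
x(Z) = -328 (x(Z) = -8*(17 + 4*6) = -8*(17 + 24) = -8*41 = -328)
-2275 + x(51) = -2275 - 328 = -2603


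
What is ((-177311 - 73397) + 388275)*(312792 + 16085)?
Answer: 45242622259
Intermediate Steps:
((-177311 - 73397) + 388275)*(312792 + 16085) = (-250708 + 388275)*328877 = 137567*328877 = 45242622259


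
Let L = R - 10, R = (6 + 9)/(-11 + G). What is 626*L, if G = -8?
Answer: -128330/19 ≈ -6754.2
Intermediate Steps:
R = -15/19 (R = (6 + 9)/(-11 - 8) = 15/(-19) = 15*(-1/19) = -15/19 ≈ -0.78947)
L = -205/19 (L = -15/19 - 10 = -205/19 ≈ -10.789)
626*L = 626*(-205/19) = -128330/19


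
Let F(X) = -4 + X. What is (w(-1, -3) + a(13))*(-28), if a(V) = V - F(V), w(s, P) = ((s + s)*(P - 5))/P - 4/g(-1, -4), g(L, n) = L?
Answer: -224/3 ≈ -74.667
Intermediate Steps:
w(s, P) = 4 + 2*s*(-5 + P)/P (w(s, P) = ((s + s)*(P - 5))/P - 4/(-1) = ((2*s)*(-5 + P))/P - 4*(-1) = (2*s*(-5 + P))/P + 4 = 2*s*(-5 + P)/P + 4 = 4 + 2*s*(-5 + P)/P)
a(V) = 4 (a(V) = V - (-4 + V) = V + (4 - V) = 4)
(w(-1, -3) + a(13))*(-28) = ((4 + 2*(-1) - 10*(-1)/(-3)) + 4)*(-28) = ((4 - 2 - 10*(-1)*(-1/3)) + 4)*(-28) = ((4 - 2 - 10/3) + 4)*(-28) = (-4/3 + 4)*(-28) = (8/3)*(-28) = -224/3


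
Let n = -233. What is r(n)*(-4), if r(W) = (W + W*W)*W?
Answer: 50380192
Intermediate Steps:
r(W) = W*(W + W²) (r(W) = (W + W²)*W = W*(W + W²))
r(n)*(-4) = ((-233)²*(1 - 233))*(-4) = (54289*(-232))*(-4) = -12595048*(-4) = 50380192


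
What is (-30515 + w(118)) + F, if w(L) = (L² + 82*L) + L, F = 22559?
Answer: 15762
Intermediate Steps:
w(L) = L² + 83*L
(-30515 + w(118)) + F = (-30515 + 118*(83 + 118)) + 22559 = (-30515 + 118*201) + 22559 = (-30515 + 23718) + 22559 = -6797 + 22559 = 15762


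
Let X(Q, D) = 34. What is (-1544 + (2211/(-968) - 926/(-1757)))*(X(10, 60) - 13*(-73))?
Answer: -234935793859/154616 ≈ -1.5195e+6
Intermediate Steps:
(-1544 + (2211/(-968) - 926/(-1757)))*(X(10, 60) - 13*(-73)) = (-1544 + (2211/(-968) - 926/(-1757)))*(34 - 13*(-73)) = (-1544 + (2211*(-1/968) - 926*(-1/1757)))*(34 + 949) = (-1544 + (-201/88 + 926/1757))*983 = (-1544 - 271669/154616)*983 = -238998773/154616*983 = -234935793859/154616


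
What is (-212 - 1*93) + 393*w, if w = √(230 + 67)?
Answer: -305 + 1179*√33 ≈ 6467.8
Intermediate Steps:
w = 3*√33 (w = √297 = 3*√33 ≈ 17.234)
(-212 - 1*93) + 393*w = (-212 - 1*93) + 393*(3*√33) = (-212 - 93) + 1179*√33 = -305 + 1179*√33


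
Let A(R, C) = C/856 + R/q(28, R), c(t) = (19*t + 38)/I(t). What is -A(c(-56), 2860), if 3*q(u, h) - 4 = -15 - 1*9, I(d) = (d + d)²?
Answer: -45009473/13422080 ≈ -3.3534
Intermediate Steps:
I(d) = 4*d² (I(d) = (2*d)² = 4*d²)
q(u, h) = -20/3 (q(u, h) = 4/3 + (-15 - 1*9)/3 = 4/3 + (-15 - 9)/3 = 4/3 + (⅓)*(-24) = 4/3 - 8 = -20/3)
c(t) = (38 + 19*t)/(4*t²) (c(t) = (19*t + 38)/((4*t²)) = (38 + 19*t)*(1/(4*t²)) = (38 + 19*t)/(4*t²))
A(R, C) = -3*R/20 + C/856 (A(R, C) = C/856 + R/(-20/3) = C*(1/856) + R*(-3/20) = C/856 - 3*R/20 = -3*R/20 + C/856)
-A(c(-56), 2860) = -(-57*(2 - 56)/(80*(-56)²) + (1/856)*2860) = -(-57*(-54)/(80*3136) + 715/214) = -(-3/20*(-513/6272) + 715/214) = -(1539/125440 + 715/214) = -1*45009473/13422080 = -45009473/13422080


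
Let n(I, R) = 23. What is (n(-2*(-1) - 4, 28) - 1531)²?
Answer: 2274064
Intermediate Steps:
(n(-2*(-1) - 4, 28) - 1531)² = (23 - 1531)² = (-1508)² = 2274064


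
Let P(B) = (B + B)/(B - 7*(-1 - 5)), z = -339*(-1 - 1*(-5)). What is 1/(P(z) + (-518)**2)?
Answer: 219/58763408 ≈ 3.7268e-6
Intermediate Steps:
z = -1356 (z = -339*(-1 + 5) = -339*4 = -1356)
P(B) = 2*B/(42 + B) (P(B) = (2*B)/(B - 7*(-6)) = (2*B)/(B + 42) = (2*B)/(42 + B) = 2*B/(42 + B))
1/(P(z) + (-518)**2) = 1/(2*(-1356)/(42 - 1356) + (-518)**2) = 1/(2*(-1356)/(-1314) + 268324) = 1/(2*(-1356)*(-1/1314) + 268324) = 1/(452/219 + 268324) = 1/(58763408/219) = 219/58763408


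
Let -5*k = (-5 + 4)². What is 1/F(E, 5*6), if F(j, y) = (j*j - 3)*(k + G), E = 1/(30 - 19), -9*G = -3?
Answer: -1815/724 ≈ -2.5069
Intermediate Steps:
G = ⅓ (G = -⅑*(-3) = ⅓ ≈ 0.33333)
k = -⅕ (k = -(-5 + 4)²/5 = -⅕*(-1)² = -⅕*1 = -⅕ ≈ -0.20000)
E = 1/11 ≈ 0.090909
F(j, y) = -⅖ + 2*j²/15 (F(j, y) = (j*j - 3)*(-⅕ + ⅓) = (j² - 3)*(2/15) = (-3 + j²)*(2/15) = -⅖ + 2*j²/15)
1/F(E, 5*6) = 1/(-⅖ + 2*(1/11)²/15) = 1/(-⅖ + (2/15)*(1/121)) = 1/(-⅖ + 2/1815) = 1/(-724/1815) = -1815/724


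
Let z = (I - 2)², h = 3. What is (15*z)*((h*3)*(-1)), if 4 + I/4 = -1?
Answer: -65340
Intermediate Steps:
I = -20 (I = -16 + 4*(-1) = -16 - 4 = -20)
z = 484 (z = (-20 - 2)² = (-22)² = 484)
(15*z)*((h*3)*(-1)) = (15*484)*((3*3)*(-1)) = 7260*(9*(-1)) = 7260*(-9) = -65340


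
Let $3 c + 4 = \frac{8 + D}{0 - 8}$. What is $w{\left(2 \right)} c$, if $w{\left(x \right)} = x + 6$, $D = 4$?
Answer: $- \frac{44}{3} \approx -14.667$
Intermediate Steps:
$w{\left(x \right)} = 6 + x$
$c = - \frac{11}{6}$ ($c = - \frac{4}{3} + \frac{\left(8 + 4\right) \frac{1}{0 - 8}}{3} = - \frac{4}{3} + \frac{12 \frac{1}{-8}}{3} = - \frac{4}{3} + \frac{12 \left(- \frac{1}{8}\right)}{3} = - \frac{4}{3} + \frac{1}{3} \left(- \frac{3}{2}\right) = - \frac{4}{3} - \frac{1}{2} = - \frac{11}{6} \approx -1.8333$)
$w{\left(2 \right)} c = \left(6 + 2\right) \left(- \frac{11}{6}\right) = 8 \left(- \frac{11}{6}\right) = - \frac{44}{3}$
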